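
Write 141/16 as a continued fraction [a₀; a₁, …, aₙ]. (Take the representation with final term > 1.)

141 = 8·16 + 13
16 = 1·13 + 3
13 = 4·3 + 1
3 = 3·1 + 0  (stop)
So 141/16 = [8; 1, 4, 3].

[8; 1, 4, 3]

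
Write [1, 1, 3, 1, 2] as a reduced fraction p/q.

Using pₖ = aₖpₖ₋₁ + pₖ₋₂ and qₖ = aₖqₖ₋₁ + qₖ₋₂:
  k=0: a=1, p=1, q=1
  k=1: a=1, p=2, q=1
  k=2: a=3, p=7, q=4
  k=3: a=1, p=9, q=5
  k=4: a=2, p=25, q=14

25/14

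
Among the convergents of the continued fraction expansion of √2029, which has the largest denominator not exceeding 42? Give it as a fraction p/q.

√2029 = [45; 22, 1, 1, 22, 90, …] (period length 5).
Convergents:
  p_0/q_0 = 45/1
  p_1/q_1 = 991/22
  p_2/q_2 = 1036/23
  p_3/q_3 = 2027/45
q_2 = 23 ≤ 42 < 45 = q_3, so the answer is 1036/23.

1036/23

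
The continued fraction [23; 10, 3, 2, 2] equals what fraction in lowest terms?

4042/175

Using pₖ = aₖpₖ₋₁ + pₖ₋₂ and qₖ = aₖqₖ₋₁ + qₖ₋₂:
  k=0: a=23, p=23, q=1
  k=1: a=10, p=231, q=10
  k=2: a=3, p=716, q=31
  k=3: a=2, p=1663, q=72
  k=4: a=2, p=4042, q=175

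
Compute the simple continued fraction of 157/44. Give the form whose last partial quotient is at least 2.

157 = 3*44 + 25
44 = 1*25 + 19
25 = 1*19 + 6
19 = 3*6 + 1
6 = 6*1 + 0  (stop)
So 157/44 = [3; 1, 1, 3, 6].

[3; 1, 1, 3, 6]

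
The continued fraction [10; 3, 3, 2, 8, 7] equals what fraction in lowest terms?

Using pₖ = aₖpₖ₋₁ + pₖ₋₂ and qₖ = aₖqₖ₋₁ + qₖ₋₂:
  k=0: a=10, p=10, q=1
  k=1: a=3, p=31, q=3
  k=2: a=3, p=103, q=10
  k=3: a=2, p=237, q=23
  k=4: a=8, p=1999, q=194
  k=5: a=7, p=14230, q=1381

14230/1381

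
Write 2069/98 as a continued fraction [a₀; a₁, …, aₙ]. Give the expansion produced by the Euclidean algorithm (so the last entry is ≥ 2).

2069 = 21*98 + 11
98 = 8*11 + 10
11 = 1*10 + 1
10 = 10*1 + 0  (stop)
So 2069/98 = [21; 8, 1, 10].

[21; 8, 1, 10]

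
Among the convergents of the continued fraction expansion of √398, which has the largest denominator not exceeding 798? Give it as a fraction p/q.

√398 = [19; 1, 18, 1, 38, …] (period length 4).
Convergents:
  p_0/q_0 = 19/1
  p_1/q_1 = 20/1
  p_2/q_2 = 379/19
  p_3/q_3 = 399/20
  p_4/q_4 = 15541/779
  p_5/q_5 = 15940/799
q_4 = 779 ≤ 798 < 799 = q_5, so the answer is 15541/779.

15541/779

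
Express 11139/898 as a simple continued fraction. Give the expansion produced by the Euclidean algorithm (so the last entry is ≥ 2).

[12; 2, 2, 9, 19]

11139 = 12*898 + 363
898 = 2*363 + 172
363 = 2*172 + 19
172 = 9*19 + 1
19 = 19*1 + 0  (stop)
So 11139/898 = [12; 2, 2, 9, 19].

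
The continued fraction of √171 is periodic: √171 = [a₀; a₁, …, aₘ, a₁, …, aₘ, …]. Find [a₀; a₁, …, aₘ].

a₀ = ⌊√171⌋ = 13.
With m₀=0, d₀=1 and mₖ₊₁ = dₖaₖ − mₖ, dₖ₊₁ = (n − mₖ₊₁²)/dₖ, aₖ₊₁ = ⌊(a₀+mₖ₊₁)/dₖ₊₁⌋:
  k=1: m=13, d=2, a=13
  k=2: m=13, d=1, a=26
d=1 and a=2a₀=26 at k=2, so the next step gives (m, d) = (13, 2) again — its k=1 value — and the period has length 2.

[13; 13, 26]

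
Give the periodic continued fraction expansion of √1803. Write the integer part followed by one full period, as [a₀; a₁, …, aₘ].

[42; 2, 6, 28, 6, 2, 84]

a₀ = ⌊√1803⌋ = 42.
With m₀=0, d₀=1 and mₖ₊₁ = dₖaₖ − mₖ, dₖ₊₁ = (n − mₖ₊₁²)/dₖ, aₖ₊₁ = ⌊(a₀+mₖ₊₁)/dₖ₊₁⌋:
  k=1: m=42, d=39, a=2
  k=2: m=36, d=13, a=6
  k=3: m=42, d=3, a=28
  k=4: m=42, d=13, a=6
  k=5: m=36, d=39, a=2
  k=6: m=42, d=1, a=84
d=1 and a=2a₀=84 at k=6, so the next step gives (m, d) = (42, 39) again — its k=1 value — and the period has length 6.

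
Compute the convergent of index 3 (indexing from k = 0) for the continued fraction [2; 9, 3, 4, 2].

255/121

Using pₖ = aₖpₖ₋₁ + pₖ₋₂, qₖ = aₖqₖ₋₁ + qₖ₋₂ (with p₋₁=1, p₋₂=0, q₋₁=0, q₋₂=1):
  k=0: a=2, p=2, q=1
  k=1: a=9, p=19, q=9
  k=2: a=3, p=59, q=28
  k=3: a=4, p=255, q=121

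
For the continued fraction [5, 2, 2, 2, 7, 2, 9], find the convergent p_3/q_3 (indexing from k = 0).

Using pₖ = aₖpₖ₋₁ + pₖ₋₂, qₖ = aₖqₖ₋₁ + qₖ₋₂ (with p₋₁=1, p₋₂=0, q₋₁=0, q₋₂=1):
  k=0: a=5, p=5, q=1
  k=1: a=2, p=11, q=2
  k=2: a=2, p=27, q=5
  k=3: a=2, p=65, q=12

65/12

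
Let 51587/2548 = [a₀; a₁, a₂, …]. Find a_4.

51587 = 20·2548 + 627   →  a_0 = 20
2548 = 4·627 + 40   →  a_1 = 4
627 = 15·40 + 27   →  a_2 = 15
40 = 1·27 + 13   →  a_3 = 1
27 = 2·13 + 1   →  a_4 = 2

2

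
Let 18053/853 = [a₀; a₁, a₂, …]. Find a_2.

10

18053 = 21·853 + 140   →  a_0 = 21
853 = 6·140 + 13   →  a_1 = 6
140 = 10·13 + 10   →  a_2 = 10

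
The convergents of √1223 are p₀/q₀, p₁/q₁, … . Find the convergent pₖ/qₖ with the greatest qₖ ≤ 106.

√1223 = [34; 1, 33, 1, 68, …] (period length 4).
Convergents:
  p_0/q_0 = 34/1
  p_1/q_1 = 35/1
  p_2/q_2 = 1189/34
  p_3/q_3 = 1224/35
  p_4/q_4 = 84421/2414
q_3 = 35 ≤ 106 < 2414 = q_4, so the answer is 1224/35.

1224/35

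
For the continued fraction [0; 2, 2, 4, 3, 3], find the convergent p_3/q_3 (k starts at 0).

Using pₖ = aₖpₖ₋₁ + pₖ₋₂, qₖ = aₖqₖ₋₁ + qₖ₋₂ (with p₋₁=1, p₋₂=0, q₋₁=0, q₋₂=1):
  k=0: a=0, p=0, q=1
  k=1: a=2, p=1, q=2
  k=2: a=2, p=2, q=5
  k=3: a=4, p=9, q=22

9/22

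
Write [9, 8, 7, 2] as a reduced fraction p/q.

Fold from the inside: start with 2/1.
  7 + 1/2 = 15/2
  8 + 2/15 = 122/15
  9 + 15/122 = 1113/122

1113/122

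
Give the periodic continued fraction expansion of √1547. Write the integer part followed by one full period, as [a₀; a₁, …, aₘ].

a₀ = ⌊√1547⌋ = 39.
With m₀=0, d₀=1 and mₖ₊₁ = dₖaₖ − mₖ, dₖ₊₁ = (n − mₖ₊₁²)/dₖ, aₖ₊₁ = ⌊(a₀+mₖ₊₁)/dₖ₊₁⌋:
  k=1: m=39, d=26, a=3
  k=2: m=39, d=1, a=78
d=1 and a=2a₀=78 at k=2, so the next step gives (m, d) = (39, 26) again — its k=1 value — and the period has length 2.

[39; 3, 78]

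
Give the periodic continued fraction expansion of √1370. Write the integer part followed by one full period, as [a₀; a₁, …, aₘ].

a₀ = ⌊√1370⌋ = 37.
With m₀=0, d₀=1 and mₖ₊₁ = dₖaₖ − mₖ, dₖ₊₁ = (n − mₖ₊₁²)/dₖ, aₖ₊₁ = ⌊(a₀+mₖ₊₁)/dₖ₊₁⌋:
  k=1: m=37, d=1, a=74
d=1 and a=2a₀=74 at k=1, so the next step gives (m, d) = (37, 1) again — its k=1 value — and the period has length 1.

[37; 74]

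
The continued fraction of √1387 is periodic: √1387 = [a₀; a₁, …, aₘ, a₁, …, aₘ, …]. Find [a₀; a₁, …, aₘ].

a₀ = ⌊√1387⌋ = 37.
With m₀=0, d₀=1 and mₖ₊₁ = dₖaₖ − mₖ, dₖ₊₁ = (n − mₖ₊₁²)/dₖ, aₖ₊₁ = ⌊(a₀+mₖ₊₁)/dₖ₊₁⌋:
  k=1: m=37, d=18, a=4
  k=2: m=35, d=9, a=8
  k=3: m=37, d=2, a=37
  k=4: m=37, d=9, a=8
  k=5: m=35, d=18, a=4
  k=6: m=37, d=1, a=74
d=1 and a=2a₀=74 at k=6, so the next step gives (m, d) = (37, 18) again — its k=1 value — and the period has length 6.

[37; 4, 8, 37, 8, 4, 74]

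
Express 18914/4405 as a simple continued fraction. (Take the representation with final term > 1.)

[4; 3, 2, 2, 9, 5, 2, 2]

18914 = 4·4405 + 1294
4405 = 3·1294 + 523
1294 = 2·523 + 248
523 = 2·248 + 27
248 = 9·27 + 5
27 = 5·5 + 2
5 = 2·2 + 1
2 = 2·1 + 0  (stop)
So 18914/4405 = [4; 3, 2, 2, 9, 5, 2, 2].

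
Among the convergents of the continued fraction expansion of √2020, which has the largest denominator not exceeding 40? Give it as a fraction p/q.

√2020 = [44; 1, 16, 1, 88, …] (period length 4).
Convergents:
  p_0/q_0 = 44/1
  p_1/q_1 = 45/1
  p_2/q_2 = 764/17
  p_3/q_3 = 809/18
  p_4/q_4 = 71956/1601
q_3 = 18 ≤ 40 < 1601 = q_4, so the answer is 809/18.

809/18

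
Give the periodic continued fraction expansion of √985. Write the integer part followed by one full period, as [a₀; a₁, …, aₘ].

a₀ = ⌊√985⌋ = 31.
With m₀=0, d₀=1 and mₖ₊₁ = dₖaₖ − mₖ, dₖ₊₁ = (n − mₖ₊₁²)/dₖ, aₖ₊₁ = ⌊(a₀+mₖ₊₁)/dₖ₊₁⌋:
  k=1: m=31, d=24, a=2
  k=2: m=17, d=29, a=1
  k=3: m=12, d=29, a=1
  k=4: m=17, d=24, a=2
  k=5: m=31, d=1, a=62
d=1 and a=2a₀=62 at k=5, so the next step gives (m, d) = (31, 24) again — its k=1 value — and the period has length 5.

[31; 2, 1, 1, 2, 62]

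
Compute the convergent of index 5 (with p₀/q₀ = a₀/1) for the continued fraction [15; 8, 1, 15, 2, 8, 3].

Using pₖ = aₖpₖ₋₁ + pₖ₋₂, qₖ = aₖqₖ₋₁ + qₖ₋₂ (with p₋₁=1, p₋₂=0, q₋₁=0, q₋₂=1):
  k=0: a=15, p=15, q=1
  k=1: a=8, p=121, q=8
  k=2: a=1, p=136, q=9
  k=3: a=15, p=2161, q=143
  k=4: a=2, p=4458, q=295
  k=5: a=8, p=37825, q=2503

37825/2503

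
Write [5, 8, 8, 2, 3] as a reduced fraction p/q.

Using pₖ = aₖpₖ₋₁ + pₖ₋₂ and qₖ = aₖqₖ₋₁ + qₖ₋₂:
  k=0: a=5, p=5, q=1
  k=1: a=8, p=41, q=8
  k=2: a=8, p=333, q=65
  k=3: a=2, p=707, q=138
  k=4: a=3, p=2454, q=479

2454/479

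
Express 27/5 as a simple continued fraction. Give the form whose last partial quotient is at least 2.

27 = 5×5 + 2
5 = 2×2 + 1
2 = 2×1 + 0  (stop)
So 27/5 = [5; 2, 2].

[5; 2, 2]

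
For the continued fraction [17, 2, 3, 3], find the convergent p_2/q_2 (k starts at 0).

Using pₖ = aₖpₖ₋₁ + pₖ₋₂, qₖ = aₖqₖ₋₁ + qₖ₋₂ (with p₋₁=1, p₋₂=0, q₋₁=0, q₋₂=1):
  k=0: a=17, p=17, q=1
  k=1: a=2, p=35, q=2
  k=2: a=3, p=122, q=7

122/7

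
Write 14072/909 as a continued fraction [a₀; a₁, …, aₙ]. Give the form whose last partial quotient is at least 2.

14072 = 15×909 + 437
909 = 2×437 + 35
437 = 12×35 + 17
35 = 2×17 + 1
17 = 17×1 + 0  (stop)
So 14072/909 = [15; 2, 12, 2, 17].

[15; 2, 12, 2, 17]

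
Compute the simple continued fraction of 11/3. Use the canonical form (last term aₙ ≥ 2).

[3; 1, 2]

11 = 3·3 + 2
3 = 1·2 + 1
2 = 2·1 + 0  (stop)
So 11/3 = [3; 1, 2].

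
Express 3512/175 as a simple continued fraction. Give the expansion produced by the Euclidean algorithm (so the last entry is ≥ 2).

3512 = 20*175 + 12
175 = 14*12 + 7
12 = 1*7 + 5
7 = 1*5 + 2
5 = 2*2 + 1
2 = 2*1 + 0  (stop)
So 3512/175 = [20; 14, 1, 1, 2, 2].

[20; 14, 1, 1, 2, 2]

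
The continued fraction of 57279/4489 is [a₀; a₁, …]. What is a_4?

11

57279 = 12·4489 + 3411   →  a_0 = 12
4489 = 1·3411 + 1078   →  a_1 = 1
3411 = 3·1078 + 177   →  a_2 = 3
1078 = 6·177 + 16   →  a_3 = 6
177 = 11·16 + 1   →  a_4 = 11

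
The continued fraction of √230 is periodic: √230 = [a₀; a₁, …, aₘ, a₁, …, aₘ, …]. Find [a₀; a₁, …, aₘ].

[15; 6, 30]

a₀ = ⌊√230⌋ = 15.
With m₀=0, d₀=1 and mₖ₊₁ = dₖaₖ − mₖ, dₖ₊₁ = (n − mₖ₊₁²)/dₖ, aₖ₊₁ = ⌊(a₀+mₖ₊₁)/dₖ₊₁⌋:
  k=1: m=15, d=5, a=6
  k=2: m=15, d=1, a=30
d=1 and a=2a₀=30 at k=2, so the next step gives (m, d) = (15, 5) again — its k=1 value — and the period has length 2.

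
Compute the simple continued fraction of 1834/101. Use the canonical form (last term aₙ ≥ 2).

1834 = 18*101 + 16
101 = 6*16 + 5
16 = 3*5 + 1
5 = 5*1 + 0  (stop)
So 1834/101 = [18; 6, 3, 5].

[18; 6, 3, 5]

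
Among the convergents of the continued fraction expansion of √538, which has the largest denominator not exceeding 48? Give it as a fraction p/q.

951/41

√538 = [23; 5, 7, 1, 1, 7, 5, 46, …] (period length 7).
Convergents:
  p_0/q_0 = 23/1
  p_1/q_1 = 116/5
  p_2/q_2 = 835/36
  p_3/q_3 = 951/41
  p_4/q_4 = 1786/77
q_3 = 41 ≤ 48 < 77 = q_4, so the answer is 951/41.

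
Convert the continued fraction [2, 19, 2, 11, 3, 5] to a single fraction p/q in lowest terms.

15104/7363

Using pₖ = aₖpₖ₋₁ + pₖ₋₂ and qₖ = aₖqₖ₋₁ + qₖ₋₂:
  k=0: a=2, p=2, q=1
  k=1: a=19, p=39, q=19
  k=2: a=2, p=80, q=39
  k=3: a=11, p=919, q=448
  k=4: a=3, p=2837, q=1383
  k=5: a=5, p=15104, q=7363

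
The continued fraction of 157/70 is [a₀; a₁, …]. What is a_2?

8

157 = 2·70 + 17   →  a_0 = 2
70 = 4·17 + 2   →  a_1 = 4
17 = 8·2 + 1   →  a_2 = 8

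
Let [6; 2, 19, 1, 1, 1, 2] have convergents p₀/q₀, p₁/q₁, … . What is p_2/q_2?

253/39

Using pₖ = aₖpₖ₋₁ + pₖ₋₂, qₖ = aₖqₖ₋₁ + qₖ₋₂ (with p₋₁=1, p₋₂=0, q₋₁=0, q₋₂=1):
  k=0: a=6, p=6, q=1
  k=1: a=2, p=13, q=2
  k=2: a=19, p=253, q=39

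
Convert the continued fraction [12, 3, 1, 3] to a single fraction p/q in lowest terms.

184/15

Fold from the inside: start with 3/1.
  1 + 1/3 = 4/3
  3 + 3/4 = 15/4
  12 + 4/15 = 184/15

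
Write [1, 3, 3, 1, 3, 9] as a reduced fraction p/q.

Fold from the inside: start with 9/1.
  3 + 1/9 = 28/9
  1 + 9/28 = 37/28
  3 + 28/37 = 139/37
  3 + 37/139 = 454/139
  1 + 139/454 = 593/454

593/454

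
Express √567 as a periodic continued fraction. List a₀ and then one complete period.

a₀ = ⌊√567⌋ = 23.

[23; 1, 4, 3, 4, 1, 46]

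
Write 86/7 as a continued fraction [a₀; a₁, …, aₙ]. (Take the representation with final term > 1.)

[12; 3, 2]

86 = 12*7 + 2
7 = 3*2 + 1
2 = 2*1 + 0  (stop)
So 86/7 = [12; 3, 2].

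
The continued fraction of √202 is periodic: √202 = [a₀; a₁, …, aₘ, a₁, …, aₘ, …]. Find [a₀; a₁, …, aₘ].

[14; 4, 1, 2, 2, 1, 4, 28]

a₀ = ⌊√202⌋ = 14.
With m₀=0, d₀=1 and mₖ₊₁ = dₖaₖ − mₖ, dₖ₊₁ = (n − mₖ₊₁²)/dₖ, aₖ₊₁ = ⌊(a₀+mₖ₊₁)/dₖ₊₁⌋:
  k=1: m=14, d=6, a=4
  k=2: m=10, d=17, a=1
  k=3: m=7, d=9, a=2
  k=4: m=11, d=9, a=2
  k=5: m=7, d=17, a=1
  k=6: m=10, d=6, a=4
  k=7: m=14, d=1, a=28
d=1 and a=2a₀=28 at k=7, so the next step gives (m, d) = (14, 6) again — its k=1 value — and the period has length 7.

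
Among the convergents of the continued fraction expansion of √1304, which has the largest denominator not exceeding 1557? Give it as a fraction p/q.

23436/649

√1304 = [36; 9, 72, …] (period length 2).
Convergents:
  p_0/q_0 = 36/1
  p_1/q_1 = 325/9
  p_2/q_2 = 23436/649
  p_3/q_3 = 211249/5850
q_2 = 649 ≤ 1557 < 5850 = q_3, so the answer is 23436/649.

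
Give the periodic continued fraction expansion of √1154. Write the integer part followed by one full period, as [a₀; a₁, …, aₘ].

[33; 1, 32, 1, 66]

a₀ = ⌊√1154⌋ = 33.
With m₀=0, d₀=1 and mₖ₊₁ = dₖaₖ − mₖ, dₖ₊₁ = (n − mₖ₊₁²)/dₖ, aₖ₊₁ = ⌊(a₀+mₖ₊₁)/dₖ₊₁⌋:
  k=1: m=33, d=65, a=1
  k=2: m=32, d=2, a=32
  k=3: m=32, d=65, a=1
  k=4: m=33, d=1, a=66
d=1 and a=2a₀=66 at k=4, so the next step gives (m, d) = (33, 65) again — its k=1 value — and the period has length 4.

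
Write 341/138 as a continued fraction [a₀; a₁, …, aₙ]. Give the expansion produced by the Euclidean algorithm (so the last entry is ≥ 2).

341 = 2·138 + 65
138 = 2·65 + 8
65 = 8·8 + 1
8 = 8·1 + 0  (stop)
So 341/138 = [2; 2, 8, 8].

[2; 2, 8, 8]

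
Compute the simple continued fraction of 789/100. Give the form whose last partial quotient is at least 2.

[7; 1, 8, 11]

789 = 7×100 + 89
100 = 1×89 + 11
89 = 8×11 + 1
11 = 11×1 + 0  (stop)
So 789/100 = [7; 1, 8, 11].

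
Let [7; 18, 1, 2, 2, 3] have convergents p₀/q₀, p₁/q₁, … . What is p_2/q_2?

Using pₖ = aₖpₖ₋₁ + pₖ₋₂, qₖ = aₖqₖ₋₁ + qₖ₋₂ (with p₋₁=1, p₋₂=0, q₋₁=0, q₋₂=1):
  k=0: a=7, p=7, q=1
  k=1: a=18, p=127, q=18
  k=2: a=1, p=134, q=19

134/19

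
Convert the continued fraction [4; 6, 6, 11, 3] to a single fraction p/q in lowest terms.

Using pₖ = aₖpₖ₋₁ + pₖ₋₂ and qₖ = aₖqₖ₋₁ + qₖ₋₂:
  k=0: a=4, p=4, q=1
  k=1: a=6, p=25, q=6
  k=2: a=6, p=154, q=37
  k=3: a=11, p=1719, q=413
  k=4: a=3, p=5311, q=1276

5311/1276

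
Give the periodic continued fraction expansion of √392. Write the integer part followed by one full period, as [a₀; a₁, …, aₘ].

[19; 1, 3, 1, 38]

a₀ = ⌊√392⌋ = 19.
With m₀=0, d₀=1 and mₖ₊₁ = dₖaₖ − mₖ, dₖ₊₁ = (n − mₖ₊₁²)/dₖ, aₖ₊₁ = ⌊(a₀+mₖ₊₁)/dₖ₊₁⌋:
  k=1: m=19, d=31, a=1
  k=2: m=12, d=8, a=3
  k=3: m=12, d=31, a=1
  k=4: m=19, d=1, a=38
d=1 and a=2a₀=38 at k=4, so the next step gives (m, d) = (19, 31) again — its k=1 value — and the period has length 4.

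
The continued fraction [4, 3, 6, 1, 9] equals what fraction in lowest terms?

Using pₖ = aₖpₖ₋₁ + pₖ₋₂ and qₖ = aₖqₖ₋₁ + qₖ₋₂:
  k=0: a=4, p=4, q=1
  k=1: a=3, p=13, q=3
  k=2: a=6, p=82, q=19
  k=3: a=1, p=95, q=22
  k=4: a=9, p=937, q=217

937/217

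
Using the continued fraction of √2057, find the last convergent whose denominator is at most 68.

√2057 = [45; 2, 1, 4, 1, 2, 90, …] (period length 6).
Convergents:
  p_0/q_0 = 45/1
  p_1/q_1 = 91/2
  p_2/q_2 = 136/3
  p_3/q_3 = 635/14
  p_4/q_4 = 771/17
  p_5/q_5 = 2177/48
  p_6/q_6 = 196701/4337
q_5 = 48 ≤ 68 < 4337 = q_6, so the answer is 2177/48.

2177/48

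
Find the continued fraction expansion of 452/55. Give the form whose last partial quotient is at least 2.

[8; 4, 1, 1, 2, 2]

452 = 8×55 + 12
55 = 4×12 + 7
12 = 1×7 + 5
7 = 1×5 + 2
5 = 2×2 + 1
2 = 2×1 + 0  (stop)
So 452/55 = [8; 4, 1, 1, 2, 2].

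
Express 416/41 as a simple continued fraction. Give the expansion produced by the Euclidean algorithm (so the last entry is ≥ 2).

[10; 6, 1, 5]

416 = 10·41 + 6
41 = 6·6 + 5
6 = 1·5 + 1
5 = 5·1 + 0  (stop)
So 416/41 = [10; 6, 1, 5].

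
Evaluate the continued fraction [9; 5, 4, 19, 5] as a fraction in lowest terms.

Using pₖ = aₖpₖ₋₁ + pₖ₋₂ and qₖ = aₖqₖ₋₁ + qₖ₋₂:
  k=0: a=9, p=9, q=1
  k=1: a=5, p=46, q=5
  k=2: a=4, p=193, q=21
  k=3: a=19, p=3713, q=404
  k=4: a=5, p=18758, q=2041

18758/2041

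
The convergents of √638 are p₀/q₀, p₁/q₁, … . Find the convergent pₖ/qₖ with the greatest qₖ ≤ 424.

9472/375

√638 = [25; 3, 1, 6, 2, 6, 1, 3, 50, …] (period length 8).
Convergents:
  p_0/q_0 = 25/1
  p_1/q_1 = 76/3
  p_2/q_2 = 101/4
  p_3/q_3 = 682/27
  p_4/q_4 = 1465/58
  p_5/q_5 = 9472/375
  p_6/q_6 = 10937/433
q_5 = 375 ≤ 424 < 433 = q_6, so the answer is 9472/375.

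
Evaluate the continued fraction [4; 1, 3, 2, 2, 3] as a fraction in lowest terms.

358/75

Fold from the inside: start with 3/1.
  2 + 1/3 = 7/3
  2 + 3/7 = 17/7
  3 + 7/17 = 58/17
  1 + 17/58 = 75/58
  4 + 58/75 = 358/75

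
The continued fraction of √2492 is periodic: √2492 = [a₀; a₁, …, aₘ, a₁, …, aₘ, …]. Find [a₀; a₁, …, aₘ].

a₀ = ⌊√2492⌋ = 49.

[49; 1, 11, 2, 24, 2, 11, 1, 98]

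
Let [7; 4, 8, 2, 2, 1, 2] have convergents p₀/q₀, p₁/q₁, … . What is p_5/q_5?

1760/243

Using pₖ = aₖpₖ₋₁ + pₖ₋₂, qₖ = aₖqₖ₋₁ + qₖ₋₂ (with p₋₁=1, p₋₂=0, q₋₁=0, q₋₂=1):
  k=0: a=7, p=7, q=1
  k=1: a=4, p=29, q=4
  k=2: a=8, p=239, q=33
  k=3: a=2, p=507, q=70
  k=4: a=2, p=1253, q=173
  k=5: a=1, p=1760, q=243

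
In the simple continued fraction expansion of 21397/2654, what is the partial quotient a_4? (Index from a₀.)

21397 = 8·2654 + 165   →  a_0 = 8
2654 = 16·165 + 14   →  a_1 = 16
165 = 11·14 + 11   →  a_2 = 11
14 = 1·11 + 3   →  a_3 = 1
11 = 3·3 + 2   →  a_4 = 3

3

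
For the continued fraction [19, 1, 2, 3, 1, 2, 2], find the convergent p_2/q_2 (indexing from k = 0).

59/3

Using pₖ = aₖpₖ₋₁ + pₖ₋₂, qₖ = aₖqₖ₋₁ + qₖ₋₂ (with p₋₁=1, p₋₂=0, q₋₁=0, q₋₂=1):
  k=0: a=19, p=19, q=1
  k=1: a=1, p=20, q=1
  k=2: a=2, p=59, q=3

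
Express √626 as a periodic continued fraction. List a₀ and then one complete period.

a₀ = ⌊√626⌋ = 25.

[25; 50]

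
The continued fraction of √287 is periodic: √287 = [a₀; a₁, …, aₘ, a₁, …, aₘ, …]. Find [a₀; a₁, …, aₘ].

a₀ = ⌊√287⌋ = 16.
With m₀=0, d₀=1 and mₖ₊₁ = dₖaₖ − mₖ, dₖ₊₁ = (n − mₖ₊₁²)/dₖ, aₖ₊₁ = ⌊(a₀+mₖ₊₁)/dₖ₊₁⌋:
  k=1: m=16, d=31, a=1
  k=2: m=15, d=2, a=15
  k=3: m=15, d=31, a=1
  k=4: m=16, d=1, a=32
d=1 and a=2a₀=32 at k=4, so the next step gives (m, d) = (16, 31) again — its k=1 value — and the period has length 4.

[16; 1, 15, 1, 32]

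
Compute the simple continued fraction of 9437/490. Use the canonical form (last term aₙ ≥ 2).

[19; 3, 1, 6, 18]

9437 = 19*490 + 127
490 = 3*127 + 109
127 = 1*109 + 18
109 = 6*18 + 1
18 = 18*1 + 0  (stop)
So 9437/490 = [19; 3, 1, 6, 18].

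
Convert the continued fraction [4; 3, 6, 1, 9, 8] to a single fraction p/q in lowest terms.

Using pₖ = aₖpₖ₋₁ + pₖ₋₂ and qₖ = aₖqₖ₋₁ + qₖ₋₂:
  k=0: a=4, p=4, q=1
  k=1: a=3, p=13, q=3
  k=2: a=6, p=82, q=19
  k=3: a=1, p=95, q=22
  k=4: a=9, p=937, q=217
  k=5: a=8, p=7591, q=1758

7591/1758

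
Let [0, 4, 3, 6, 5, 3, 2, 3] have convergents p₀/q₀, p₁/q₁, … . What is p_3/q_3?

19/82

Using pₖ = aₖpₖ₋₁ + pₖ₋₂, qₖ = aₖqₖ₋₁ + qₖ₋₂ (with p₋₁=1, p₋₂=0, q₋₁=0, q₋₂=1):
  k=0: a=0, p=0, q=1
  k=1: a=4, p=1, q=4
  k=2: a=3, p=3, q=13
  k=3: a=6, p=19, q=82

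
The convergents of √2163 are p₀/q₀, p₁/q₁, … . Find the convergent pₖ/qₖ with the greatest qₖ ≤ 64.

√2163 = [46; 1, 1, 30, 1, 1, 92, …] (period length 6).
Convergents:
  p_0/q_0 = 46/1
  p_1/q_1 = 47/1
  p_2/q_2 = 93/2
  p_3/q_3 = 2837/61
  p_4/q_4 = 2930/63
  p_5/q_5 = 5767/124
q_4 = 63 ≤ 64 < 124 = q_5, so the answer is 2930/63.

2930/63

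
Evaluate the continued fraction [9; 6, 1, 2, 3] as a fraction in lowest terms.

613/67

Using pₖ = aₖpₖ₋₁ + pₖ₋₂ and qₖ = aₖqₖ₋₁ + qₖ₋₂:
  k=0: a=9, p=9, q=1
  k=1: a=6, p=55, q=6
  k=2: a=1, p=64, q=7
  k=3: a=2, p=183, q=20
  k=4: a=3, p=613, q=67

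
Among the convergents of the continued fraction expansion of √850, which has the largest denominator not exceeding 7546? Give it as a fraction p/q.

142421/4885

√850 = [29; 6, 2, 6, 58, …] (period length 4).
Convergents:
  p_0/q_0 = 29/1
  p_1/q_1 = 175/6
  p_2/q_2 = 379/13
  p_3/q_3 = 2449/84
  p_4/q_4 = 142421/4885
  p_5/q_5 = 856975/29394
q_4 = 4885 ≤ 7546 < 29394 = q_5, so the answer is 142421/4885.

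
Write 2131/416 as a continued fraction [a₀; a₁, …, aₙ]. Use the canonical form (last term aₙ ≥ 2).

[5; 8, 6, 2, 1, 2]

2131 = 5*416 + 51
416 = 8*51 + 8
51 = 6*8 + 3
8 = 2*3 + 2
3 = 1*2 + 1
2 = 2*1 + 0  (stop)
So 2131/416 = [5; 8, 6, 2, 1, 2].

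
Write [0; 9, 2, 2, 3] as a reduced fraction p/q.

17/160

Fold from the inside: start with 3/1.
  2 + 1/3 = 7/3
  2 + 3/7 = 17/7
  9 + 7/17 = 160/17
  0 + 17/160 = 17/160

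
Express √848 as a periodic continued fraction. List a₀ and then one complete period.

a₀ = ⌊√848⌋ = 29.
With m₀=0, d₀=1 and mₖ₊₁ = dₖaₖ − mₖ, dₖ₊₁ = (n − mₖ₊₁²)/dₖ, aₖ₊₁ = ⌊(a₀+mₖ₊₁)/dₖ₊₁⌋:
  k=1: m=29, d=7, a=8
  k=2: m=27, d=17, a=3
  k=3: m=24, d=16, a=3
  k=4: m=24, d=17, a=3
  k=5: m=27, d=7, a=8
  k=6: m=29, d=1, a=58
d=1 and a=2a₀=58 at k=6, so the next step gives (m, d) = (29, 7) again — its k=1 value — and the period has length 6.

[29; 8, 3, 3, 3, 8, 58]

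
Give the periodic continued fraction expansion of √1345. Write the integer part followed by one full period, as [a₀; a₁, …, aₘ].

a₀ = ⌊√1345⌋ = 36.
With m₀=0, d₀=1 and mₖ₊₁ = dₖaₖ − mₖ, dₖ₊₁ = (n − mₖ₊₁²)/dₖ, aₖ₊₁ = ⌊(a₀+mₖ₊₁)/dₖ₊₁⌋:
  k=1: m=36, d=49, a=1
  k=2: m=13, d=24, a=2
  k=3: m=35, d=5, a=14
  k=4: m=35, d=24, a=2
  k=5: m=13, d=49, a=1
  k=6: m=36, d=1, a=72
d=1 and a=2a₀=72 at k=6, so the next step gives (m, d) = (36, 49) again — its k=1 value — and the period has length 6.

[36; 1, 2, 14, 2, 1, 72]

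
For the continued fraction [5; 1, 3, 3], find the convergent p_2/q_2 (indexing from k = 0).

Using pₖ = aₖpₖ₋₁ + pₖ₋₂, qₖ = aₖqₖ₋₁ + qₖ₋₂ (with p₋₁=1, p₋₂=0, q₋₁=0, q₋₂=1):
  k=0: a=5, p=5, q=1
  k=1: a=1, p=6, q=1
  k=2: a=3, p=23, q=4

23/4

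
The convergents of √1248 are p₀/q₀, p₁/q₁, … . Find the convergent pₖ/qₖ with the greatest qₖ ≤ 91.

√1248 = [35; 3, 17, 3, 70, …] (period length 4).
Convergents:
  p_0/q_0 = 35/1
  p_1/q_1 = 106/3
  p_2/q_2 = 1837/52
  p_3/q_3 = 5617/159
q_2 = 52 ≤ 91 < 159 = q_3, so the answer is 1837/52.

1837/52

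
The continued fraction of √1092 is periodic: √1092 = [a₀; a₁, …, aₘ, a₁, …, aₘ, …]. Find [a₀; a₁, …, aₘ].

a₀ = ⌊√1092⌋ = 33.
With m₀=0, d₀=1 and mₖ₊₁ = dₖaₖ − mₖ, dₖ₊₁ = (n − mₖ₊₁²)/dₖ, aₖ₊₁ = ⌊(a₀+mₖ₊₁)/dₖ₊₁⌋:
  k=1: m=33, d=3, a=22
  k=2: m=33, d=1, a=66
d=1 and a=2a₀=66 at k=2, so the next step gives (m, d) = (33, 3) again — its k=1 value — and the period has length 2.

[33; 22, 66]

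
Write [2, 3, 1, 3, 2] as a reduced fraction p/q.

77/34

Fold from the inside: start with 2/1.
  3 + 1/2 = 7/2
  1 + 2/7 = 9/7
  3 + 7/9 = 34/9
  2 + 9/34 = 77/34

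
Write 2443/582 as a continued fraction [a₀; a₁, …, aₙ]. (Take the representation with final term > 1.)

2443 = 4×582 + 115
582 = 5×115 + 7
115 = 16×7 + 3
7 = 2×3 + 1
3 = 3×1 + 0  (stop)
So 2443/582 = [4; 5, 16, 2, 3].

[4; 5, 16, 2, 3]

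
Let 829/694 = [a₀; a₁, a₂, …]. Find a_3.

9

829 = 1·694 + 135   →  a_0 = 1
694 = 5·135 + 19   →  a_1 = 5
135 = 7·19 + 2   →  a_2 = 7
19 = 9·2 + 1   →  a_3 = 9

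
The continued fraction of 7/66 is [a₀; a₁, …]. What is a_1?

9

7 = 0·66 + 7   →  a_0 = 0
66 = 9·7 + 3   →  a_1 = 9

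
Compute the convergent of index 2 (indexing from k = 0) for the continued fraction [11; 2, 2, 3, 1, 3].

Using pₖ = aₖpₖ₋₁ + pₖ₋₂, qₖ = aₖqₖ₋₁ + qₖ₋₂ (with p₋₁=1, p₋₂=0, q₋₁=0, q₋₂=1):
  k=0: a=11, p=11, q=1
  k=1: a=2, p=23, q=2
  k=2: a=2, p=57, q=5

57/5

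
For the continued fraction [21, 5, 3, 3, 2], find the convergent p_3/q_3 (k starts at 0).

Using pₖ = aₖpₖ₋₁ + pₖ₋₂, qₖ = aₖqₖ₋₁ + qₖ₋₂ (with p₋₁=1, p₋₂=0, q₋₁=0, q₋₂=1):
  k=0: a=21, p=21, q=1
  k=1: a=5, p=106, q=5
  k=2: a=3, p=339, q=16
  k=3: a=3, p=1123, q=53

1123/53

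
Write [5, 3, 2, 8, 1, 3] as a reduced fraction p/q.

Fold from the inside: start with 3/1.
  1 + 1/3 = 4/3
  8 + 3/4 = 35/4
  2 + 4/35 = 74/35
  3 + 35/74 = 257/74
  5 + 74/257 = 1359/257

1359/257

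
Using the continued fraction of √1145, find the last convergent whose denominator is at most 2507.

√1145 = [33; 1, 5, 5, 1, 66, …] (period length 5).
Convergents:
  p_0/q_0 = 33/1
  p_1/q_1 = 34/1
  p_2/q_2 = 203/6
  p_3/q_3 = 1049/31
  p_4/q_4 = 1252/37
  p_5/q_5 = 83681/2473
  p_6/q_6 = 84933/2510
q_5 = 2473 ≤ 2507 < 2510 = q_6, so the answer is 83681/2473.

83681/2473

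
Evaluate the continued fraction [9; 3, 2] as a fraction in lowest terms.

Fold from the inside: start with 2/1.
  3 + 1/2 = 7/2
  9 + 2/7 = 65/7

65/7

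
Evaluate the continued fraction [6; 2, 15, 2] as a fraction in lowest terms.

Fold from the inside: start with 2/1.
  15 + 1/2 = 31/2
  2 + 2/31 = 64/31
  6 + 31/64 = 415/64

415/64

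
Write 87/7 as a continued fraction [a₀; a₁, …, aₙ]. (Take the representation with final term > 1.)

[12; 2, 3]

87 = 12×7 + 3
7 = 2×3 + 1
3 = 3×1 + 0  (stop)
So 87/7 = [12; 2, 3].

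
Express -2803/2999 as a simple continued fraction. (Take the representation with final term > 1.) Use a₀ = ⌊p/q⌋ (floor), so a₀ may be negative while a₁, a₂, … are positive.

[-1; 15, 3, 3, 9, 2]

-2803 = -1*2999 + 196
2999 = 15*196 + 59
196 = 3*59 + 19
59 = 3*19 + 2
19 = 9*2 + 1
2 = 2*1 + 0  (stop)
So -2803/2999 = [-1; 15, 3, 3, 9, 2].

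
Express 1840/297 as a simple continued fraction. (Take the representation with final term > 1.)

[6; 5, 8, 3, 2]

1840 = 6×297 + 58
297 = 5×58 + 7
58 = 8×7 + 2
7 = 3×2 + 1
2 = 2×1 + 0  (stop)
So 1840/297 = [6; 5, 8, 3, 2].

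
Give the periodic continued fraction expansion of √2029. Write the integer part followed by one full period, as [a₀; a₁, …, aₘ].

[45; 22, 1, 1, 22, 90]

a₀ = ⌊√2029⌋ = 45.
With m₀=0, d₀=1 and mₖ₊₁ = dₖaₖ − mₖ, dₖ₊₁ = (n − mₖ₊₁²)/dₖ, aₖ₊₁ = ⌊(a₀+mₖ₊₁)/dₖ₊₁⌋:
  k=1: m=45, d=4, a=22
  k=2: m=43, d=45, a=1
  k=3: m=2, d=45, a=1
  k=4: m=43, d=4, a=22
  k=5: m=45, d=1, a=90
d=1 and a=2a₀=90 at k=5, so the next step gives (m, d) = (45, 4) again — its k=1 value — and the period has length 5.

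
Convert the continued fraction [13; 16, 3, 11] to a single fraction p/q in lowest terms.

Using pₖ = aₖpₖ₋₁ + pₖ₋₂ and qₖ = aₖqₖ₋₁ + qₖ₋₂:
  k=0: a=13, p=13, q=1
  k=1: a=16, p=209, q=16
  k=2: a=3, p=640, q=49
  k=3: a=11, p=7249, q=555

7249/555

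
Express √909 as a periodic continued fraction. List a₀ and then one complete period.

a₀ = ⌊√909⌋ = 30.
With m₀=0, d₀=1 and mₖ₊₁ = dₖaₖ − mₖ, dₖ₊₁ = (n − mₖ₊₁²)/dₖ, aₖ₊₁ = ⌊(a₀+mₖ₊₁)/dₖ₊₁⌋:
  k=1: m=30, d=9, a=6
  k=2: m=24, d=37, a=1
  k=3: m=13, d=20, a=2
  k=4: m=27, d=9, a=6
  k=5: m=27, d=20, a=2
  k=6: m=13, d=37, a=1
  k=7: m=24, d=9, a=6
  k=8: m=30, d=1, a=60
d=1 and a=2a₀=60 at k=8, so the next step gives (m, d) = (30, 9) again — its k=1 value — and the period has length 8.

[30; 6, 1, 2, 6, 2, 1, 6, 60]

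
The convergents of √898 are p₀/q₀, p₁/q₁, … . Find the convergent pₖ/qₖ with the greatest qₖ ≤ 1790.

53011/1769

√898 = [29; 1, 28, 1, 58, …] (period length 4).
Convergents:
  p_0/q_0 = 29/1
  p_1/q_1 = 30/1
  p_2/q_2 = 869/29
  p_3/q_3 = 899/30
  p_4/q_4 = 53011/1769
  p_5/q_5 = 53910/1799
q_4 = 1769 ≤ 1790 < 1799 = q_5, so the answer is 53011/1769.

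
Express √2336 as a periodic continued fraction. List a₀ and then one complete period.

[48; 3, 96]

a₀ = ⌊√2336⌋ = 48.
With m₀=0, d₀=1 and mₖ₊₁ = dₖaₖ − mₖ, dₖ₊₁ = (n − mₖ₊₁²)/dₖ, aₖ₊₁ = ⌊(a₀+mₖ₊₁)/dₖ₊₁⌋:
  k=1: m=48, d=32, a=3
  k=2: m=48, d=1, a=96
d=1 and a=2a₀=96 at k=2, so the next step gives (m, d) = (48, 32) again — its k=1 value — and the period has length 2.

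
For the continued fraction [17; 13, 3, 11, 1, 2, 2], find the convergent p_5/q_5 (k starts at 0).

Using pₖ = aₖpₖ₋₁ + pₖ₋₂, qₖ = aₖqₖ₋₁ + qₖ₋₂ (with p₋₁=1, p₋₂=0, q₋₁=0, q₋₂=1):
  k=0: a=17, p=17, q=1
  k=1: a=13, p=222, q=13
  k=2: a=3, p=683, q=40
  k=3: a=11, p=7735, q=453
  k=4: a=1, p=8418, q=493
  k=5: a=2, p=24571, q=1439

24571/1439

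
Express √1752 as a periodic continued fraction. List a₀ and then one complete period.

[41; 1, 5, 1, 82]

a₀ = ⌊√1752⌋ = 41.
With m₀=0, d₀=1 and mₖ₊₁ = dₖaₖ − mₖ, dₖ₊₁ = (n − mₖ₊₁²)/dₖ, aₖ₊₁ = ⌊(a₀+mₖ₊₁)/dₖ₊₁⌋:
  k=1: m=41, d=71, a=1
  k=2: m=30, d=12, a=5
  k=3: m=30, d=71, a=1
  k=4: m=41, d=1, a=82
d=1 and a=2a₀=82 at k=4, so the next step gives (m, d) = (41, 71) again — its k=1 value — and the period has length 4.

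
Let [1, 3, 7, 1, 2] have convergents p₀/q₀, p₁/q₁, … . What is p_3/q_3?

Using pₖ = aₖpₖ₋₁ + pₖ₋₂, qₖ = aₖqₖ₋₁ + qₖ₋₂ (with p₋₁=1, p₋₂=0, q₋₁=0, q₋₂=1):
  k=0: a=1, p=1, q=1
  k=1: a=3, p=4, q=3
  k=2: a=7, p=29, q=22
  k=3: a=1, p=33, q=25

33/25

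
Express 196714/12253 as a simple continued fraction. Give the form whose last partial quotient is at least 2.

196714 = 16×12253 + 666
12253 = 18×666 + 265
666 = 2×265 + 136
265 = 1×136 + 129
136 = 1×129 + 7
129 = 18×7 + 3
7 = 2×3 + 1
3 = 3×1 + 0  (stop)
So 196714/12253 = [16; 18, 2, 1, 1, 18, 2, 3].

[16; 18, 2, 1, 1, 18, 2, 3]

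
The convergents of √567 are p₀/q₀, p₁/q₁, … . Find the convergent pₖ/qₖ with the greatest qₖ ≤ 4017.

√567 = [23; 1, 4, 3, 4, 1, 46, …] (period length 6).
Convergents:
  p_0/q_0 = 23/1
  p_1/q_1 = 24/1
  p_2/q_2 = 119/5
  p_3/q_3 = 381/16
  p_4/q_4 = 1643/69
  p_5/q_5 = 2024/85
  p_6/q_6 = 94747/3979
  p_7/q_7 = 96771/4064
q_6 = 3979 ≤ 4017 < 4064 = q_7, so the answer is 94747/3979.

94747/3979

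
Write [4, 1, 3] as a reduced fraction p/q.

19/4

Fold from the inside: start with 3/1.
  1 + 1/3 = 4/3
  4 + 3/4 = 19/4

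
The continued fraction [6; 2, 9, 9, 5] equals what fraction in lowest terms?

5723/884

Using pₖ = aₖpₖ₋₁ + pₖ₋₂ and qₖ = aₖqₖ₋₁ + qₖ₋₂:
  k=0: a=6, p=6, q=1
  k=1: a=2, p=13, q=2
  k=2: a=9, p=123, q=19
  k=3: a=9, p=1120, q=173
  k=4: a=5, p=5723, q=884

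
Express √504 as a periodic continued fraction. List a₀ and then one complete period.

[22; 2, 4, 2, 44]

a₀ = ⌊√504⌋ = 22.
With m₀=0, d₀=1 and mₖ₊₁ = dₖaₖ − mₖ, dₖ₊₁ = (n − mₖ₊₁²)/dₖ, aₖ₊₁ = ⌊(a₀+mₖ₊₁)/dₖ₊₁⌋:
  k=1: m=22, d=20, a=2
  k=2: m=18, d=9, a=4
  k=3: m=18, d=20, a=2
  k=4: m=22, d=1, a=44
d=1 and a=2a₀=44 at k=4, so the next step gives (m, d) = (22, 20) again — its k=1 value — and the period has length 4.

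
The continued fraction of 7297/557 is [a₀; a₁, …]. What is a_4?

1

7297 = 13·557 + 56   →  a_0 = 13
557 = 9·56 + 53   →  a_1 = 9
56 = 1·53 + 3   →  a_2 = 1
53 = 17·3 + 2   →  a_3 = 17
3 = 1·2 + 1   →  a_4 = 1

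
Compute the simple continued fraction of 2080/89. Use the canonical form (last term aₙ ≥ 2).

[23; 2, 1, 2, 3, 3]

2080 = 23·89 + 33
89 = 2·33 + 23
33 = 1·23 + 10
23 = 2·10 + 3
10 = 3·3 + 1
3 = 3·1 + 0  (stop)
So 2080/89 = [23; 2, 1, 2, 3, 3].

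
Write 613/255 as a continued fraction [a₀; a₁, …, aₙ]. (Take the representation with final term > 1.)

[2; 2, 2, 9, 1, 4]

613 = 2·255 + 103
255 = 2·103 + 49
103 = 2·49 + 5
49 = 9·5 + 4
5 = 1·4 + 1
4 = 4·1 + 0  (stop)
So 613/255 = [2; 2, 2, 9, 1, 4].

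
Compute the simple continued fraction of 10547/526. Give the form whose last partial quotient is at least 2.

[20; 19, 2, 13]

10547 = 20·526 + 27
526 = 19·27 + 13
27 = 2·13 + 1
13 = 13·1 + 0  (stop)
So 10547/526 = [20; 19, 2, 13].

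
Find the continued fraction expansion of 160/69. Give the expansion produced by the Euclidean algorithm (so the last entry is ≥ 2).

160 = 2·69 + 22
69 = 3·22 + 3
22 = 7·3 + 1
3 = 3·1 + 0  (stop)
So 160/69 = [2; 3, 7, 3].

[2; 3, 7, 3]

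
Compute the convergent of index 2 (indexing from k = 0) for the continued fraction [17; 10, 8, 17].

1385/81

Using pₖ = aₖpₖ₋₁ + pₖ₋₂, qₖ = aₖqₖ₋₁ + qₖ₋₂ (with p₋₁=1, p₋₂=0, q₋₁=0, q₋₂=1):
  k=0: a=17, p=17, q=1
  k=1: a=10, p=171, q=10
  k=2: a=8, p=1385, q=81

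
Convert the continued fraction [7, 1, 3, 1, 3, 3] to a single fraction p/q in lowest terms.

Fold from the inside: start with 3/1.
  3 + 1/3 = 10/3
  1 + 3/10 = 13/10
  3 + 10/13 = 49/13
  1 + 13/49 = 62/49
  7 + 49/62 = 483/62

483/62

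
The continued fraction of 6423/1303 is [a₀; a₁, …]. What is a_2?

13

6423 = 4·1303 + 1211   →  a_0 = 4
1303 = 1·1211 + 92   →  a_1 = 1
1211 = 13·92 + 15   →  a_2 = 13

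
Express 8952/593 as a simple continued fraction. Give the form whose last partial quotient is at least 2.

[15; 10, 2, 2, 11]

8952 = 15×593 + 57
593 = 10×57 + 23
57 = 2×23 + 11
23 = 2×11 + 1
11 = 11×1 + 0  (stop)
So 8952/593 = [15; 10, 2, 2, 11].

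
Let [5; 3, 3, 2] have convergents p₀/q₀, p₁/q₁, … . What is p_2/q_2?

53/10

Using pₖ = aₖpₖ₋₁ + pₖ₋₂, qₖ = aₖqₖ₋₁ + qₖ₋₂ (with p₋₁=1, p₋₂=0, q₋₁=0, q₋₂=1):
  k=0: a=5, p=5, q=1
  k=1: a=3, p=16, q=3
  k=2: a=3, p=53, q=10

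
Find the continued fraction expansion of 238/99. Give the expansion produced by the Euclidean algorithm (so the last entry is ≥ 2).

238 = 2×99 + 40
99 = 2×40 + 19
40 = 2×19 + 2
19 = 9×2 + 1
2 = 2×1 + 0  (stop)
So 238/99 = [2; 2, 2, 9, 2].

[2; 2, 2, 9, 2]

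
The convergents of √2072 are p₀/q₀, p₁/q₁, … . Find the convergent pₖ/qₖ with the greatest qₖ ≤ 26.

√2072 = [45; 1, 1, 12, 1, 1, 90, …] (period length 6).
Convergents:
  p_0/q_0 = 45/1
  p_1/q_1 = 46/1
  p_2/q_2 = 91/2
  p_3/q_3 = 1138/25
  p_4/q_4 = 1229/27
q_3 = 25 ≤ 26 < 27 = q_4, so the answer is 1138/25.

1138/25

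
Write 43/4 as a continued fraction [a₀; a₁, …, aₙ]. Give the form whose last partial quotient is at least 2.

[10; 1, 3]

43 = 10·4 + 3
4 = 1·3 + 1
3 = 3·1 + 0  (stop)
So 43/4 = [10; 1, 3].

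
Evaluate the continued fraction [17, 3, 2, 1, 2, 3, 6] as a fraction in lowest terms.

9911/573

Using pₖ = aₖpₖ₋₁ + pₖ₋₂ and qₖ = aₖqₖ₋₁ + qₖ₋₂:
  k=0: a=17, p=17, q=1
  k=1: a=3, p=52, q=3
  k=2: a=2, p=121, q=7
  k=3: a=1, p=173, q=10
  k=4: a=2, p=467, q=27
  k=5: a=3, p=1574, q=91
  k=6: a=6, p=9911, q=573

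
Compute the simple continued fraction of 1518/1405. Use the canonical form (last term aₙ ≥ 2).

[1; 12, 2, 3, 3, 1, 3]

1518 = 1×1405 + 113
1405 = 12×113 + 49
113 = 2×49 + 15
49 = 3×15 + 4
15 = 3×4 + 3
4 = 1×3 + 1
3 = 3×1 + 0  (stop)
So 1518/1405 = [1; 12, 2, 3, 3, 1, 3].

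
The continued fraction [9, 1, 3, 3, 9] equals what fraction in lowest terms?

Using pₖ = aₖpₖ₋₁ + pₖ₋₂ and qₖ = aₖqₖ₋₁ + qₖ₋₂:
  k=0: a=9, p=9, q=1
  k=1: a=1, p=10, q=1
  k=2: a=3, p=39, q=4
  k=3: a=3, p=127, q=13
  k=4: a=9, p=1182, q=121

1182/121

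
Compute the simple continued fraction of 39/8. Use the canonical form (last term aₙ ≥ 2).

39 = 4*8 + 7
8 = 1*7 + 1
7 = 7*1 + 0  (stop)
So 39/8 = [4; 1, 7].

[4; 1, 7]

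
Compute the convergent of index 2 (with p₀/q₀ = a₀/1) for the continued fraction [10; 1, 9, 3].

109/10

Using pₖ = aₖpₖ₋₁ + pₖ₋₂, qₖ = aₖqₖ₋₁ + qₖ₋₂ (with p₋₁=1, p₋₂=0, q₋₁=0, q₋₂=1):
  k=0: a=10, p=10, q=1
  k=1: a=1, p=11, q=1
  k=2: a=9, p=109, q=10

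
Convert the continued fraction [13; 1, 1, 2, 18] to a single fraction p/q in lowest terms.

1251/92

Using pₖ = aₖpₖ₋₁ + pₖ₋₂ and qₖ = aₖqₖ₋₁ + qₖ₋₂:
  k=0: a=13, p=13, q=1
  k=1: a=1, p=14, q=1
  k=2: a=1, p=27, q=2
  k=3: a=2, p=68, q=5
  k=4: a=18, p=1251, q=92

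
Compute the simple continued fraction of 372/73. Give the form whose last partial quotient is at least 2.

372 = 5×73 + 7
73 = 10×7 + 3
7 = 2×3 + 1
3 = 3×1 + 0  (stop)
So 372/73 = [5; 10, 2, 3].

[5; 10, 2, 3]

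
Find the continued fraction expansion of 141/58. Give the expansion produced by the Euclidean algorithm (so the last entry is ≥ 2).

[2; 2, 3, 8]

141 = 2×58 + 25
58 = 2×25 + 8
25 = 3×8 + 1
8 = 8×1 + 0  (stop)
So 141/58 = [2; 2, 3, 8].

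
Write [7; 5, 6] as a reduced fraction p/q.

223/31

Fold from the inside: start with 6/1.
  5 + 1/6 = 31/6
  7 + 6/31 = 223/31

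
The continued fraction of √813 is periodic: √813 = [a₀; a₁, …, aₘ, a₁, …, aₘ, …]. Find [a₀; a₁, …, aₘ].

a₀ = ⌊√813⌋ = 28.
With m₀=0, d₀=1 and mₖ₊₁ = dₖaₖ − mₖ, dₖ₊₁ = (n − mₖ₊₁²)/dₖ, aₖ₊₁ = ⌊(a₀+mₖ₊₁)/dₖ₊₁⌋:
  k=1: m=28, d=29, a=1
  k=2: m=1, d=28, a=1
  k=3: m=27, d=3, a=18
  k=4: m=27, d=28, a=1
  k=5: m=1, d=29, a=1
  k=6: m=28, d=1, a=56
d=1 and a=2a₀=56 at k=6, so the next step gives (m, d) = (28, 29) again — its k=1 value — and the period has length 6.

[28; 1, 1, 18, 1, 1, 56]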